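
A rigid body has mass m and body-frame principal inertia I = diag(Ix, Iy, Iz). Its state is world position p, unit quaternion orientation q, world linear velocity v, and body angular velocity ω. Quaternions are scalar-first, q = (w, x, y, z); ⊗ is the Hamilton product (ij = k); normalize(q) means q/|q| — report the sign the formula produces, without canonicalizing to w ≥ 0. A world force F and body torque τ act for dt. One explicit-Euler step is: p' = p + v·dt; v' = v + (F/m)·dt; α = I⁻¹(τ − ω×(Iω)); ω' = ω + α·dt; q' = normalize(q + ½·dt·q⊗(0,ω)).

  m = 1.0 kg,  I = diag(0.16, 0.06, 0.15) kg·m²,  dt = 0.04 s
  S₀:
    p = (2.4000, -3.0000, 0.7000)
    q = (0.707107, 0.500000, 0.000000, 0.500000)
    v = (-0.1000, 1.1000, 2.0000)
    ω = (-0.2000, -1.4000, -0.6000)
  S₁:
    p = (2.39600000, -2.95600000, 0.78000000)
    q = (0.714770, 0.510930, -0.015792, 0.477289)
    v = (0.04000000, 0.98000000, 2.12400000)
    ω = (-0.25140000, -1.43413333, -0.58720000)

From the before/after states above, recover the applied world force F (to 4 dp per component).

F = (3.5000, -3.0000, 3.1000)

v₁ − v₀ = (0.14000000, -0.12000000, 0.12400000)
m·(v₁−v₀)/dt = (3.5000, -3.0000, 3.1000)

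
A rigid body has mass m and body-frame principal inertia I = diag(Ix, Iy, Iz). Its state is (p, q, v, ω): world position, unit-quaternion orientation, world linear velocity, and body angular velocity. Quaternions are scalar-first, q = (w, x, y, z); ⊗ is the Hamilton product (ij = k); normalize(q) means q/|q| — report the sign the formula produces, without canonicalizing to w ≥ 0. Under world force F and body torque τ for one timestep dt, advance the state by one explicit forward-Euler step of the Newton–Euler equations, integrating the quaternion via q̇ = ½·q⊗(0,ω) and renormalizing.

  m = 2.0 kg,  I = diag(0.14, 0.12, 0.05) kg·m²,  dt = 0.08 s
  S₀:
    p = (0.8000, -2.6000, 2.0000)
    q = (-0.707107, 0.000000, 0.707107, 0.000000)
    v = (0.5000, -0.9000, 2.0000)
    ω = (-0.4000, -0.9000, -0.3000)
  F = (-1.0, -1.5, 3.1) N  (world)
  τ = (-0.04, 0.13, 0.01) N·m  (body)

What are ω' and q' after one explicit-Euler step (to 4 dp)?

ω' = (-0.4121, -0.8205, -0.2725)
q' = (-0.6811, 0.0028, 0.7319, 0.0198)

(τ − ω×Iω)/I = (-0.1507, 0.9933, 0.3440)
new body rate ω' = (-0.4121, -0.8205, -0.2725)
q⊗(0,ω) = (0.6363963, 0.0707107, 0.6363963, 0.4949749)
updated quaternion q' = (-0.6811, 0.0028, 0.7319, 0.0198)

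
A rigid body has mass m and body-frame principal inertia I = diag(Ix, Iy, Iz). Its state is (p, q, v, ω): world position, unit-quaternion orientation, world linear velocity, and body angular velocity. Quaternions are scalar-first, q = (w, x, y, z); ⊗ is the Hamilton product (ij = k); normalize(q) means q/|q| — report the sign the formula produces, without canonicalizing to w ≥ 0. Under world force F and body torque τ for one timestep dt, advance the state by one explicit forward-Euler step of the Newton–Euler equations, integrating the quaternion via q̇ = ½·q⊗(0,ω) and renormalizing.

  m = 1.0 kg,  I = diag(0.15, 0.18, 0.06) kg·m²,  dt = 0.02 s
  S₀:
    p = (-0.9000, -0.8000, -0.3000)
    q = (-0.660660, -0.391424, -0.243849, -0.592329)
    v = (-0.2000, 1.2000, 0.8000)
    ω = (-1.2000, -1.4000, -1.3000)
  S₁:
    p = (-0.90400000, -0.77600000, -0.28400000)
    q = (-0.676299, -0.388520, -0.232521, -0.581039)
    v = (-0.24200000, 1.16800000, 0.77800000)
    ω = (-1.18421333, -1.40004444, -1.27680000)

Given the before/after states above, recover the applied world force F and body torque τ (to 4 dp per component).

rate change Δω = (0.01578667, -0.00004444, 0.02320000)
ω₀×(Iω₀) = (-0.2184, 0.1404, 0.0504)
applied torque τ = (-0.1000, 0.1400, 0.1200)
v₁ − v₀ = (-0.04200000, -0.03200000, -0.02200000)
applied force F = (-2.1000, -1.6000, -1.1000)

F = (-2.1000, -1.6000, -1.1000)
τ = (-0.1000, 0.1400, 0.1200)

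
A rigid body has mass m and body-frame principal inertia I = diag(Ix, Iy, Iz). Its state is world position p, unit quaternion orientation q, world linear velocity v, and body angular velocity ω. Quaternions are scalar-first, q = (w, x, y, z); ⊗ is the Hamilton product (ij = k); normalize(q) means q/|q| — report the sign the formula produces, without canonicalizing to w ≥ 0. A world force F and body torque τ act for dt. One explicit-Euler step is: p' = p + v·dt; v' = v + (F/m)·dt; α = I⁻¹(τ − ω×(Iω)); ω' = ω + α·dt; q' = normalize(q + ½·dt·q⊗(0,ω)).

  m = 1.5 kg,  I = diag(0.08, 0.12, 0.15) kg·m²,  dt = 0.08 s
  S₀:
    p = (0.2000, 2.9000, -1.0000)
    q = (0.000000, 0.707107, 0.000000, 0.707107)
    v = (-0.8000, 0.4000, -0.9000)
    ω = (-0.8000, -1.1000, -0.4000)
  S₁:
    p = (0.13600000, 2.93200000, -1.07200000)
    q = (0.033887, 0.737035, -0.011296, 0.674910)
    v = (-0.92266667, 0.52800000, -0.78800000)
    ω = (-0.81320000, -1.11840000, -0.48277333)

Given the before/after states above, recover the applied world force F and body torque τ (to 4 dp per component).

F = (-2.3000, 2.4000, 2.1000)
τ = (0.0000, -0.0500, -0.1200)

Δv = v₁−v₀ = (-0.12266667, 0.12800000, 0.11200000)
applied force F = (-2.3000, 2.4000, 2.1000)
ω₁ − ω₀ = (-0.01320000, -0.01840000, -0.08277333)
applied torque τ = (0.0000, -0.0500, -0.1200)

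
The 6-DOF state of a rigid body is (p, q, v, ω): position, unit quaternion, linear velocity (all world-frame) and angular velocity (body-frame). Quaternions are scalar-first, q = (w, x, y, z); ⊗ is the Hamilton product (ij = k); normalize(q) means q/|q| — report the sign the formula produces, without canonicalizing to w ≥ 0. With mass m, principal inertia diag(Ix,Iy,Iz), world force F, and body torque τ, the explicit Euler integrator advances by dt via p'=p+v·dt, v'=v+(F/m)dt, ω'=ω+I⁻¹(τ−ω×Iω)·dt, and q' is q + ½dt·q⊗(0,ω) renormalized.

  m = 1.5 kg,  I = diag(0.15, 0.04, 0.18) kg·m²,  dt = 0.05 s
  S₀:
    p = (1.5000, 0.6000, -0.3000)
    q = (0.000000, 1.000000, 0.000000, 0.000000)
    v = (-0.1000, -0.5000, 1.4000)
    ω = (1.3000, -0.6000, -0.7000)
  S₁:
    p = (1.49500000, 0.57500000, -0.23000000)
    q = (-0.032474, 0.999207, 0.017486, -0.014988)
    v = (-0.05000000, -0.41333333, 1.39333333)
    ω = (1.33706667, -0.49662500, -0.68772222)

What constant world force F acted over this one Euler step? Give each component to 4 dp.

F = (1.5000, 2.6000, -0.2000)

Δv = v₁−v₀ = (0.05000000, 0.08666667, -0.00666667)
m·(v₁−v₀)/dt = (1.5000, 2.6000, -0.2000)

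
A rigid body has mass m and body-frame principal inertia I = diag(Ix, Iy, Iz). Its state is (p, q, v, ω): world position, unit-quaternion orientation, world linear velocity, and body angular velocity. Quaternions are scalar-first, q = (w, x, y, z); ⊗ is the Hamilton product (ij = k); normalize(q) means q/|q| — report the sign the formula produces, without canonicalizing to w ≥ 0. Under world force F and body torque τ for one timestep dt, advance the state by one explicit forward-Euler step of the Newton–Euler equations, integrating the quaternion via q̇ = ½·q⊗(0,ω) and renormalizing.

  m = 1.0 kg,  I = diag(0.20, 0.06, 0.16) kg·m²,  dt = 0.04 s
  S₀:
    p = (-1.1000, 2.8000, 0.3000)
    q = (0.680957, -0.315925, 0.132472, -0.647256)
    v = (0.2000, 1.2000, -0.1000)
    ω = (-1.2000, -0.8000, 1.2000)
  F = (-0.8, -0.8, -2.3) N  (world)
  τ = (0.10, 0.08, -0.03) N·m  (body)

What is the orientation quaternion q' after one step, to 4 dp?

q⊗(0,ω) = (0.5035748, -1.1759868, 0.6110516, 1.2288548)
updated quaternion q' = (0.6905, -0.3392, 0.1446, -0.6222)

q' = (0.6905, -0.3392, 0.1446, -0.6222)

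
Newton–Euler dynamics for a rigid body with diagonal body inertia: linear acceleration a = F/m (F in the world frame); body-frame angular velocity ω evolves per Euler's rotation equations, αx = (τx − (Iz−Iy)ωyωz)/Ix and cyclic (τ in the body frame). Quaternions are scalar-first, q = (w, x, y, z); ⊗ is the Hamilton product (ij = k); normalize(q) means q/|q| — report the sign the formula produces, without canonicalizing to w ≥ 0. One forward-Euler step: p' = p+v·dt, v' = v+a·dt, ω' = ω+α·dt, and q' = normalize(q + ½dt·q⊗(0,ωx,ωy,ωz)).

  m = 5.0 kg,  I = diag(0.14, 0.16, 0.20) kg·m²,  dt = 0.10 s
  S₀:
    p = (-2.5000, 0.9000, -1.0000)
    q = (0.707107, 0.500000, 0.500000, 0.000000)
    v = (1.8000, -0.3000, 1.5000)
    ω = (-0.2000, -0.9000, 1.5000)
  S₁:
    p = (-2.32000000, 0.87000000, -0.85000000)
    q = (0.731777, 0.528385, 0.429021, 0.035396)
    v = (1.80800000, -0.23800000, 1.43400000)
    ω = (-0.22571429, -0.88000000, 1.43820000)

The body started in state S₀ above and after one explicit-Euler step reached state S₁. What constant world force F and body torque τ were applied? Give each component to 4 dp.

Δv = v₁−v₀ = (0.00800000, 0.06200000, -0.06600000)
F = m·Δv/dt = (0.4000, 3.1000, -3.3000)
Δω = ω₁−ω₀ = (-0.02571429, 0.02000000, -0.06180000)
gyro term ω₀×Iω₀ = (-0.0540, 0.0180, 0.0036)
τ = I·(Δω/dt) + ω₀×(Iω₀) = (-0.0900, 0.0500, -0.1200)

F = (0.4000, 3.1000, -3.3000)
τ = (-0.0900, 0.0500, -0.1200)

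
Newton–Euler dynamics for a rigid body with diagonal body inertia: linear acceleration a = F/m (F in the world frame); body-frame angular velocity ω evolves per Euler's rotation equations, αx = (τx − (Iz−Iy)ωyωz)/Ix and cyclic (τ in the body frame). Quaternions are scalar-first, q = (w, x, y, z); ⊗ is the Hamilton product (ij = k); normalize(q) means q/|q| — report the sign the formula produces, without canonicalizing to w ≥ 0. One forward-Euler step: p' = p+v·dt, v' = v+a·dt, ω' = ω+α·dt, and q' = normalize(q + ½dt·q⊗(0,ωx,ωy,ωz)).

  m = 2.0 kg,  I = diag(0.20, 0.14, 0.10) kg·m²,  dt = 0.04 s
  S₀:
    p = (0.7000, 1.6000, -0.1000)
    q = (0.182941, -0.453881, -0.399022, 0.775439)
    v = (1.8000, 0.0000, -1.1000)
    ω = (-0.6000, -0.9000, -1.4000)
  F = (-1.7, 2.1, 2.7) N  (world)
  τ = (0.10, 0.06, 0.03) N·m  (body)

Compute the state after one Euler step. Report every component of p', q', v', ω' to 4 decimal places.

p' = (0.7720, 1.6000, -0.1440)
q' = (0.1919, -0.4307, -0.4241, 0.7732)
v' = (1.7660, 0.0420, -1.0460)
ω' = (-0.5699, -0.9069, -1.3750)

a = F/m = (-0.8500, 1.0500, 1.3500)
p' = p + v·dt = (0.7720, 1.6000, -0.1440)
new velocity v' = (1.7660, 0.0420, -1.0460)
gyro term ω×Iω = (-0.0504, 0.0840, -0.0324)
α = I⁻¹(τ − ω×Iω) = (0.7520, -0.1714, 0.6240)
new body rate ω' = (-0.5699, -0.9069, -1.3750)
Hamilton product q⊗(0,ω) = (0.4541662, 1.1467613, -1.2653437, -0.0870377)
updated quaternion q' = (0.1919, -0.4307, -0.4241, 0.7732)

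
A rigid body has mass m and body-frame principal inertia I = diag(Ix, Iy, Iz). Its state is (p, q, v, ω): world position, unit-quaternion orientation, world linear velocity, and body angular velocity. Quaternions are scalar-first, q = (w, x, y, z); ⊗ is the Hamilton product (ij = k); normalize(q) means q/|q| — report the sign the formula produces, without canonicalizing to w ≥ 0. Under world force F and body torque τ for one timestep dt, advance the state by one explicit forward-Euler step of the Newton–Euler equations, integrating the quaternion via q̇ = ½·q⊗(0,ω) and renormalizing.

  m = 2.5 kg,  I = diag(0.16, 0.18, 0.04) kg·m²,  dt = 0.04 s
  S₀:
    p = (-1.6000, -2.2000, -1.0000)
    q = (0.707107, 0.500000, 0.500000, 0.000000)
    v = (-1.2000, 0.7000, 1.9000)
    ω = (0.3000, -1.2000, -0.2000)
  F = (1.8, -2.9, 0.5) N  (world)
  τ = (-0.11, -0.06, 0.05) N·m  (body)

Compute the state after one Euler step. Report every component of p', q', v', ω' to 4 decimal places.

p' = (-1.6480, -2.1720, -0.9240)
q' = (0.7159, 0.5021, 0.4849, -0.0178)
v' = (-1.1712, 0.6536, 1.9080)
ω' = (0.2809, -1.2117, -0.1428)

precession coupling ω×(Iω) = (-0.0336, -0.0072, -0.0072)
(τ − ω×Iω)/I = (-0.4775, -0.2933, 1.4300)
new body rate ω' = (0.2809, -1.2117, -0.1428)
q⊗(0,ω) = (0.4500000, 0.1121321, -0.7485284, -0.8914214)
q + ½dt·q⊗(0,ω), renormalized = (0.7159, 0.5021, 0.4849, -0.0178)
p' = p + v·dt = (-1.6480, -2.1720, -0.9240)
v' = v + a·dt = (-1.1712, 0.6536, 1.9080)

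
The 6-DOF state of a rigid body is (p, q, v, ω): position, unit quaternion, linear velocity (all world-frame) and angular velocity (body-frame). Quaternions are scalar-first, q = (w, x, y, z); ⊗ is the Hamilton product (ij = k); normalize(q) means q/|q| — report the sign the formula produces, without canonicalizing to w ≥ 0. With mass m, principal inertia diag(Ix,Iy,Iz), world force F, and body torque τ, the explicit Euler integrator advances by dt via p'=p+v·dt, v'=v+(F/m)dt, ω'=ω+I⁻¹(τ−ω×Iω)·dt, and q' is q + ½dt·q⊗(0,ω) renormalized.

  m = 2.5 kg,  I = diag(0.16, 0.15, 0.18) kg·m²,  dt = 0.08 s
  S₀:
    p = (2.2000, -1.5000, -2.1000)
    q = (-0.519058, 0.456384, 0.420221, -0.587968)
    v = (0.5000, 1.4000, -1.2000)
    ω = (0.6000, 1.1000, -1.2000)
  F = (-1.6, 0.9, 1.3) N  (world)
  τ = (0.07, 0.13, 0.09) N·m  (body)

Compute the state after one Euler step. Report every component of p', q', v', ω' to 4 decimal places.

p' = (2.2400, -1.3880, -2.1960)
q' = (-0.5753, 0.4485, 0.4042, -0.5517)
v' = (0.4488, 1.4288, -1.1584)
ω' = (0.6548, 1.1617, -1.1571)

p' = p + v·dt = (2.2400, -1.3880, -2.1960)
v' = v + a·dt = (0.4488, 1.4288, -1.1584)
ω×(Iω) gyroscopic = (-0.0396, 0.0144, -0.0066)
(τ − ω×Iω)/I = (0.6850, 0.7707, 0.5367)
ω' = ω + α·dt = (0.6548, 1.1617, -1.1571)
Hamilton product q⊗(0,ω) = (-1.4416351, -0.1689352, -0.3760838, 0.8727594)
q' = normalize(q + ½dt·q⊗(0,ω)) = (-0.5753, 0.4485, 0.4042, -0.5517)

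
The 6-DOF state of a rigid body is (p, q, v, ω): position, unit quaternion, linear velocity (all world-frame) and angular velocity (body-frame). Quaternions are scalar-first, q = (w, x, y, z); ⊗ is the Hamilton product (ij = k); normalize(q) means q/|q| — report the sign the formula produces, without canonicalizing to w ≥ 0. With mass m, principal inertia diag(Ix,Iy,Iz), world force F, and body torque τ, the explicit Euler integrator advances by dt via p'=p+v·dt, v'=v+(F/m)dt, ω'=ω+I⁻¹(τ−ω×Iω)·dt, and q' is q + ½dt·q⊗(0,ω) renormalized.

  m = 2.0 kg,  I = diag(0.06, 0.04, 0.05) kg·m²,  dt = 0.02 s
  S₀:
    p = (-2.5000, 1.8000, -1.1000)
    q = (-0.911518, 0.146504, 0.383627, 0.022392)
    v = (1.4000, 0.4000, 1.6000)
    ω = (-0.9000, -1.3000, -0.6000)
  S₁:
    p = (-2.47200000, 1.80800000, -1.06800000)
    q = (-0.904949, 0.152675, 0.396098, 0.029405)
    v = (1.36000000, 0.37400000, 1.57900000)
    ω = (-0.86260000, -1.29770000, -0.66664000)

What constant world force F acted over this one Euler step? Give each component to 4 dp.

F = (-4.0000, -2.6000, -2.1000)

v₁ − v₀ = (-0.04000000, -0.02600000, -0.02100000)
applied force F = (-4.0000, -2.6000, -2.1000)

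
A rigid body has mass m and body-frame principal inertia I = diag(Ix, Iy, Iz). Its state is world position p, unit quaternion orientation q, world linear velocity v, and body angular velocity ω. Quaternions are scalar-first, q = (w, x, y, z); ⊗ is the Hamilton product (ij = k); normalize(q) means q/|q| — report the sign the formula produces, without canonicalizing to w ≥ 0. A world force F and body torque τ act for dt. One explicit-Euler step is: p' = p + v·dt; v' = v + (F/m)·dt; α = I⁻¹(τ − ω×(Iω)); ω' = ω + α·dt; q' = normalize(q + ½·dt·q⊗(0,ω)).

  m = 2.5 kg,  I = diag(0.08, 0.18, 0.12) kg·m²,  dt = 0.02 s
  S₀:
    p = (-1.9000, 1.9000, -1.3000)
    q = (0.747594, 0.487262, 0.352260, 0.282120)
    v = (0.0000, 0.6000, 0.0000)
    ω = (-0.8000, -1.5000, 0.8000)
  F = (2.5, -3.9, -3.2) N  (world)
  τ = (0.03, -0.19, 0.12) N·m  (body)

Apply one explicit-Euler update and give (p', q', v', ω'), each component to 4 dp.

a = (1.0000, -1.5600, -1.2800)
new position p' = (-1.9000, 1.9120, -1.3000)
v + (F/m)dt = (0.0200, 0.5688, -0.0256)
(τ − ω×Iω)/I = (-0.5250, -1.1978, 0.0000)
ω' = ω + α·dt = (-0.8105, -1.5240, 0.8000)
Hamilton product q⊗(0,ω) = (0.6925036, 0.1069128, -1.7368966, 0.1489902)
updated quaternion q' = (0.7544, 0.4882, 0.3348, 0.2836)

p' = (-1.9000, 1.9120, -1.3000)
q' = (0.7544, 0.4882, 0.3348, 0.2836)
v' = (0.0200, 0.5688, -0.0256)
ω' = (-0.8105, -1.5240, 0.8000)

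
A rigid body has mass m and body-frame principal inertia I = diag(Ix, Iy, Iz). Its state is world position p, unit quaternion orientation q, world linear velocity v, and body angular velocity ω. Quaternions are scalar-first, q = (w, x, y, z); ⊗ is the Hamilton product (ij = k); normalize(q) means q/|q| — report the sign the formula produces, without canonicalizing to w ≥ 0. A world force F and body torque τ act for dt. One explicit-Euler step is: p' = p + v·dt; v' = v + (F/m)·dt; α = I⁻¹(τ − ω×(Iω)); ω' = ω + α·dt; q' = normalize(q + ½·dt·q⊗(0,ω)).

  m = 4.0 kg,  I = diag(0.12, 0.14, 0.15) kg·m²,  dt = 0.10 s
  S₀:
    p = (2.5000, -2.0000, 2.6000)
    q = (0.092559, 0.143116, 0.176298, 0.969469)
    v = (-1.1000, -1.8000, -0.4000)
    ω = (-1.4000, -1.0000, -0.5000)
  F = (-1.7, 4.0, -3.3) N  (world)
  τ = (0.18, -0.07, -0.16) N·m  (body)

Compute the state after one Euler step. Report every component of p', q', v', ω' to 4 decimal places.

p' = (2.3900, -2.1800, 2.5600)
q' = (0.1351, 0.1800, 0.1070, 0.9685)
v' = (-1.1425, -1.7000, -0.4825)
ω' = (-1.2542, -1.0350, -0.6253)

ω×(Iω) gyroscopic = (0.0050, -0.0210, 0.0280)
angular accel α = (1.4583, -0.3500, -1.2533)
ω' = ω + α·dt = (-1.2542, -1.0350, -0.6253)
2q̇ = q⊗(0,ω) = (0.8613949, 0.7517374, -1.3782576, 0.0574217)
updated quaternion q' = (0.1351, 0.1800, 0.1070, 0.9685)
a = (-0.4250, 1.0000, -0.8250)
p' = p + v·dt = (2.3900, -2.1800, 2.5600)
v' = v + a·dt = (-1.1425, -1.7000, -0.4825)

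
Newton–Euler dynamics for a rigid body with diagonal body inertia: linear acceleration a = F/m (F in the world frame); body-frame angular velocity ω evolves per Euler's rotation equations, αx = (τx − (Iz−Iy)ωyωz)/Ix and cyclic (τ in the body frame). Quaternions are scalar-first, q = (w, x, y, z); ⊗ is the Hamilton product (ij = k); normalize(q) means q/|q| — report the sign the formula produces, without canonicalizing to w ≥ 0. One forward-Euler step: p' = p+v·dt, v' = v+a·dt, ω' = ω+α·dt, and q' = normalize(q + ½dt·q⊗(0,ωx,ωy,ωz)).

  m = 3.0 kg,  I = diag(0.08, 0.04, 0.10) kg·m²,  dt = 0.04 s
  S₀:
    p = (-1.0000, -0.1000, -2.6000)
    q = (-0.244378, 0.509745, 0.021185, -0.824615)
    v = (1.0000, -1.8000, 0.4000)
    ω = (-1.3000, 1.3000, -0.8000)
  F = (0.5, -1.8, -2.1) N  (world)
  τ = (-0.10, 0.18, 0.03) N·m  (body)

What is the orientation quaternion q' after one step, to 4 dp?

q' = (-0.2447, 0.5368, 0.0444, -0.8063)

2q̇ = q⊗(0,ω) = (-0.0245640, 1.3727429, 1.1621041, 0.8857114)
q + ½dt·q⊗(0,ω), renormalized = (-0.2447, 0.5368, 0.0444, -0.8063)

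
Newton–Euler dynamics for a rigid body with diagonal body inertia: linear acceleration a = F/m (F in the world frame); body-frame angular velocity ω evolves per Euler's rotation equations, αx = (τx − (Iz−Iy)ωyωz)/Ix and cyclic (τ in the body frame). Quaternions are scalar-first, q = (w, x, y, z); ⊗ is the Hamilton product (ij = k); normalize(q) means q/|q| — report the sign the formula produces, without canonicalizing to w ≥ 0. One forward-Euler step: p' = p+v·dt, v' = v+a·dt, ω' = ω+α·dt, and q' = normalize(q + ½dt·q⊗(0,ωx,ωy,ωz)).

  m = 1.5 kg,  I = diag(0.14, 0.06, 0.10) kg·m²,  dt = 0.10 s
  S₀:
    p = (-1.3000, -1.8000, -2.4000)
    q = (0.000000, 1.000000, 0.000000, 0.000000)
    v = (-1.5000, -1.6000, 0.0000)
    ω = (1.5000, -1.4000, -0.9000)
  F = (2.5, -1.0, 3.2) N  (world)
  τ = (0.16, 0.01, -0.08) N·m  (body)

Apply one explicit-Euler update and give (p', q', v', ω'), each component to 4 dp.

p' = (-1.4500, -1.9600, -2.4000)
q' = (-0.0745, 0.9938, 0.0447, -0.0696)
v' = (-1.3333, -1.6667, 0.2133)
ω' = (1.5783, -1.2933, -1.1480)

a = F/m = (1.6667, -0.6667, 2.1333)
p' = p + v·dt = (-1.4500, -1.9600, -2.4000)
v + (F/m)dt = (-1.3333, -1.6667, 0.2133)
precession coupling ω×(Iω) = (0.0504, -0.0540, 0.1680)
angular accel α = (0.7829, 1.0667, -2.4800)
new body rate ω' = (1.5783, -1.2933, -1.1480)
Hamilton product q⊗(0,ω) = (-1.5000000, 0.0000000, 0.9000000, -1.4000000)
q' = normalize(q + ½dt·q⊗(0,ω)) = (-0.0745, 0.9938, 0.0447, -0.0696)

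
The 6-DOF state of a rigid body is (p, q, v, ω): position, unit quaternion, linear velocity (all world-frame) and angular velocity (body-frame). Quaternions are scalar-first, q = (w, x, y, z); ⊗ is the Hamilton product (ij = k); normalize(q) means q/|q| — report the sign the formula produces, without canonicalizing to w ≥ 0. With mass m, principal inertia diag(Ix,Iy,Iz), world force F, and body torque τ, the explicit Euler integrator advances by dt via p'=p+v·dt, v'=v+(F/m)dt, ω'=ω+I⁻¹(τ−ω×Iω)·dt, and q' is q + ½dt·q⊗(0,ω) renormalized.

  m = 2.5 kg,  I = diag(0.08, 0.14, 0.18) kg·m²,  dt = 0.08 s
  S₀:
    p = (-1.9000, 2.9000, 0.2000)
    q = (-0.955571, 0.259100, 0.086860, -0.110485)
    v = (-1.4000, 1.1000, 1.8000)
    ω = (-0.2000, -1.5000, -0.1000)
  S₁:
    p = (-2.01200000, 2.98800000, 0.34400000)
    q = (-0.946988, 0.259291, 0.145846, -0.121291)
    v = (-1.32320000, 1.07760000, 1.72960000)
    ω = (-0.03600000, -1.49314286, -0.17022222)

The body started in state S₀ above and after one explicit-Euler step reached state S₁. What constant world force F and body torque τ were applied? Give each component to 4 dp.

velocity change Δv = (0.07680000, -0.02240000, -0.07040000)
m·(v₁−v₀)/dt = (2.4000, -0.7000, -2.2000)
rate change Δω = (0.16400000, 0.00685714, -0.07022222)
precession coupling = (0.0060, -0.0020, 0.0180)
I·α + gyro = (0.1700, 0.0100, -0.1400)

F = (2.4000, -0.7000, -2.2000)
τ = (0.1700, 0.0100, -0.1400)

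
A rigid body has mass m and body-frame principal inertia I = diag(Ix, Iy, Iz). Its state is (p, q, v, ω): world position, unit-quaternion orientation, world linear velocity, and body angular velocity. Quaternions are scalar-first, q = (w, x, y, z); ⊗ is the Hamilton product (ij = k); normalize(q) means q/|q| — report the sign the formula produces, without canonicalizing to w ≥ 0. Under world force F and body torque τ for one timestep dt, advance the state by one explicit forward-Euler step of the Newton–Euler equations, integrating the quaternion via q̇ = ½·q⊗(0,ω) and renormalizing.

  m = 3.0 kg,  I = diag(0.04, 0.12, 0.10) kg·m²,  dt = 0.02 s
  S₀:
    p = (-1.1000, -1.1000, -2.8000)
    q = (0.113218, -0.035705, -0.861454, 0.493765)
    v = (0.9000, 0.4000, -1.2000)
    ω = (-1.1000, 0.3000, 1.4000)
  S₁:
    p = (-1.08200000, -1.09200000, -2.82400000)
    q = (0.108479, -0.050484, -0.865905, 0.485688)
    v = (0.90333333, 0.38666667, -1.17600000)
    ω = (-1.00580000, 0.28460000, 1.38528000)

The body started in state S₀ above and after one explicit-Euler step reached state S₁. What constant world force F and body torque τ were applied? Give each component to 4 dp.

F = (0.5000, -2.0000, 3.6000)
τ = (0.1800, 0.0000, -0.1000)

rate change Δω = (0.09420000, -0.01540000, -0.01472000)
gyro term ω₀×Iω₀ = (-0.0084, 0.0924, -0.0264)
τ = I·(Δω/dt) + ω₀×(Iω₀) = (0.1800, 0.0000, -0.1000)
Δv = v₁−v₀ = (0.00333333, -0.01333333, 0.02400000)
applied force F = (0.5000, -2.0000, 3.6000)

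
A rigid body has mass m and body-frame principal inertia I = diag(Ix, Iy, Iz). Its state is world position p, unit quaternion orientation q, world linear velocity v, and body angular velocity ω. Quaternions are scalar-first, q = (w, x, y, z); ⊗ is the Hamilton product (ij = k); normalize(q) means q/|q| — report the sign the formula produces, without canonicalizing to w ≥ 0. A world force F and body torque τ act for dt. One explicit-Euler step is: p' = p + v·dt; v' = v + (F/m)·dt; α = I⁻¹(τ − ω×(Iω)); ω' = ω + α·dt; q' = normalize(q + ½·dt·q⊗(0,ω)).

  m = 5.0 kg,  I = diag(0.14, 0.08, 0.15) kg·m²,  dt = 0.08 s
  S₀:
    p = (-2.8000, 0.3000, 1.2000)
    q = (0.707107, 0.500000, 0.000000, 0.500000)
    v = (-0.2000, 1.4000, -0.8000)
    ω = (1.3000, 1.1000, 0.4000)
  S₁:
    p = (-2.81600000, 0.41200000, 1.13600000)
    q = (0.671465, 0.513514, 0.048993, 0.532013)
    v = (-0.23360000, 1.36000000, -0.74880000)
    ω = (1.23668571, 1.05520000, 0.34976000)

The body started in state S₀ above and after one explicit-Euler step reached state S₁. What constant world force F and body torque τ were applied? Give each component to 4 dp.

F = (-2.1000, -2.5000, 3.2000)
τ = (-0.0800, -0.0500, -0.1800)

v₁ − v₀ = (-0.03360000, -0.04000000, 0.05120000)
applied force F = (-2.1000, -2.5000, 3.2000)
rate change Δω = (-0.06331429, -0.04480000, -0.05024000)
gyro term ω₀×Iω₀ = (0.0308, -0.0052, -0.0858)
applied torque τ = (-0.0800, -0.0500, -0.1800)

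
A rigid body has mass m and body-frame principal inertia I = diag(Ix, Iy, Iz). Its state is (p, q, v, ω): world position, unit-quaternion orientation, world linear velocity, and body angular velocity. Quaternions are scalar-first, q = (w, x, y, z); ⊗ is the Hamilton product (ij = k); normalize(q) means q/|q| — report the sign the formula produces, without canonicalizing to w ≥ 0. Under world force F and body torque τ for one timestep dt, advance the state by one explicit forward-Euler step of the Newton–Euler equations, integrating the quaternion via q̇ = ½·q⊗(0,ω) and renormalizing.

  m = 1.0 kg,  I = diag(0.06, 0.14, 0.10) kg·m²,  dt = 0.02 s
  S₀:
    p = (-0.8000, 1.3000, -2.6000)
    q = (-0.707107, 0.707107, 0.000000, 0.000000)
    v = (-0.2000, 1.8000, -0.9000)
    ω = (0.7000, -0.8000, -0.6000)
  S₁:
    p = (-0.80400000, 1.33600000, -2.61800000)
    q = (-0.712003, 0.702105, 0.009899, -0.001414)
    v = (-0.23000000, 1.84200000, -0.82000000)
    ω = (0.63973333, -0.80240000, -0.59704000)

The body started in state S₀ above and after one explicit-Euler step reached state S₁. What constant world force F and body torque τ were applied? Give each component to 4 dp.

F = (-1.5000, 2.1000, 4.0000)
τ = (-0.2000, 0.0000, -0.0300)

Δv = v₁−v₀ = (-0.03000000, 0.04200000, 0.08000000)
F = m·Δv/dt = (-1.5000, 2.1000, 4.0000)
rate change Δω = (-0.06026667, -0.00240000, 0.00296000)
precession coupling = (-0.0192, 0.0168, -0.0448)
τ = I·(Δω/dt) + ω₀×(Iω₀) = (-0.2000, 0.0000, -0.0300)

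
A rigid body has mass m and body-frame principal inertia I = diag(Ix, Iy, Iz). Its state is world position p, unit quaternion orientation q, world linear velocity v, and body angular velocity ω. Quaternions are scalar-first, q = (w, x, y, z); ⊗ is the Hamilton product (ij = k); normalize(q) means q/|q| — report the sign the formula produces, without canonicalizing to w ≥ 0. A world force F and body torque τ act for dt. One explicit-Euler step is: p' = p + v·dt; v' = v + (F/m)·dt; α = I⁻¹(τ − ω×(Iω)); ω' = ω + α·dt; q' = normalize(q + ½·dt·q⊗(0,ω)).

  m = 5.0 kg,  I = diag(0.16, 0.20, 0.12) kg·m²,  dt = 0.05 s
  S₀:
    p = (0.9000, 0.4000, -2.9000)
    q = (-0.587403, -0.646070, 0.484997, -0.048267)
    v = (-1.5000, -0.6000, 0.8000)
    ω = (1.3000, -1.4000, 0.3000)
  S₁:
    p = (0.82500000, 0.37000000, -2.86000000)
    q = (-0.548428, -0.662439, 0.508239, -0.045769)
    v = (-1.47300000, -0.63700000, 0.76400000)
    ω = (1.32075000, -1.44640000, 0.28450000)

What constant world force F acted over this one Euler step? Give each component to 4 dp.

F = (2.7000, -3.7000, -3.6000)

v₁ − v₀ = (0.02700000, -0.03700000, -0.03600000)
m·(v₁−v₀)/dt = (2.7000, -3.7000, -3.6000)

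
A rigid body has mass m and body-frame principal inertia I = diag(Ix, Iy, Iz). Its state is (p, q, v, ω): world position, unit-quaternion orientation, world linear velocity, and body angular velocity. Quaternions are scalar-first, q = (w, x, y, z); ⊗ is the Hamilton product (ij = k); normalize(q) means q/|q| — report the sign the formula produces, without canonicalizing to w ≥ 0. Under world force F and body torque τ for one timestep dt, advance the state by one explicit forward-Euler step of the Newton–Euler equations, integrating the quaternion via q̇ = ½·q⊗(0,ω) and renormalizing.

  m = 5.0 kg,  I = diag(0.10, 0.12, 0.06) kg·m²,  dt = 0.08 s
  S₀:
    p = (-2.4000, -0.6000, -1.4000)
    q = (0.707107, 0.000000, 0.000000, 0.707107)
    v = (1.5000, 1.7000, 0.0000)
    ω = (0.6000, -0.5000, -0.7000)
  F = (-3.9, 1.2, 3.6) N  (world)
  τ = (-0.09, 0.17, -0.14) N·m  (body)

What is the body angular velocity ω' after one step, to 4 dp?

ω' = (0.5448, -0.3755, -0.8787)

α = I⁻¹(τ − ω×Iω) = (-0.6900, 1.5567, -2.2333)
new body rate ω' = (0.5448, -0.3755, -0.8787)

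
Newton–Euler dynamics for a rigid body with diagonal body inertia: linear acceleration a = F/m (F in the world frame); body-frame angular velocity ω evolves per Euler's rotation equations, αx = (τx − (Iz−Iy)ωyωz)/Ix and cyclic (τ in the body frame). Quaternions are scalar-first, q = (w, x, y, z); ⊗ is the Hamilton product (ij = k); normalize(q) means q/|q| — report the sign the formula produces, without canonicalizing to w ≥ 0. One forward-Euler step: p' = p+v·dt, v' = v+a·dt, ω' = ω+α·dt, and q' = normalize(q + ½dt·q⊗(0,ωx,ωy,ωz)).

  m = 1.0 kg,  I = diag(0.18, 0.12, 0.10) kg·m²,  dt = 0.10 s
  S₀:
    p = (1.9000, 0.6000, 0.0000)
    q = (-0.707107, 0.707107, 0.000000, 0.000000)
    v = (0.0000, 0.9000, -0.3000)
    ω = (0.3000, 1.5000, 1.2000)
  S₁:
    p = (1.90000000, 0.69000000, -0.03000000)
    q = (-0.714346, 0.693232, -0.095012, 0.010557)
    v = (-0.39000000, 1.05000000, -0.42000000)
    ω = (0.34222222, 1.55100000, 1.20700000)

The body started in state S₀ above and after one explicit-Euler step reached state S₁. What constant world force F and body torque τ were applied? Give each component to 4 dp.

Δω = ω₁−ω₀ = (0.04222222, 0.05100000, 0.00700000)
applied torque τ = (0.0400, 0.0900, -0.0200)
velocity change Δv = (-0.39000000, 0.15000000, -0.12000000)
applied force F = (-3.9000, 1.5000, -1.2000)

F = (-3.9000, 1.5000, -1.2000)
τ = (0.0400, 0.0900, -0.0200)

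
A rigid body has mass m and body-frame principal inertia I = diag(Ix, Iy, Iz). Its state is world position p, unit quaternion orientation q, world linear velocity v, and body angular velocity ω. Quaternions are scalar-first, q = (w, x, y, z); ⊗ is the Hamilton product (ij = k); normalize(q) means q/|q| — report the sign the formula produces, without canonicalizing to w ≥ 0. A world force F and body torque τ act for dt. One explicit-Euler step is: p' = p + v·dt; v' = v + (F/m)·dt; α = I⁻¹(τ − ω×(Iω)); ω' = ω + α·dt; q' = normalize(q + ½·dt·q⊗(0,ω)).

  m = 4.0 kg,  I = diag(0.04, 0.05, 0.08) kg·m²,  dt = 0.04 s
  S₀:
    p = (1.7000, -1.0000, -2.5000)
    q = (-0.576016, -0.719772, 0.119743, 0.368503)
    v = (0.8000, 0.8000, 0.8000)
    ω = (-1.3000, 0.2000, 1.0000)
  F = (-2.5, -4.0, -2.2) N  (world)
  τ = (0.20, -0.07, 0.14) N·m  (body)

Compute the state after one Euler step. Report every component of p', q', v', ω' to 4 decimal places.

precession coupling ω×(Iω) = (0.0060, 0.0520, -0.0026)
(τ − ω×Iω)/I = (4.8500, -2.4400, 1.7825)
new body rate ω' = (-1.1060, 0.1024, 1.0713)
q⊗(0,ω) = (-1.3281552, 0.7948632, 0.1255149, -0.5643045)
updated quaternion q' = (-0.6023, -0.7035, 0.1222, 0.3570)
p + v·dt = (1.7320, -0.9680, -2.4680)
v + (F/m)dt = (0.7750, 0.7600, 0.7780)

p' = (1.7320, -0.9680, -2.4680)
q' = (-0.6023, -0.7035, 0.1222, 0.3570)
v' = (0.7750, 0.7600, 0.7780)
ω' = (-1.1060, 0.1024, 1.0713)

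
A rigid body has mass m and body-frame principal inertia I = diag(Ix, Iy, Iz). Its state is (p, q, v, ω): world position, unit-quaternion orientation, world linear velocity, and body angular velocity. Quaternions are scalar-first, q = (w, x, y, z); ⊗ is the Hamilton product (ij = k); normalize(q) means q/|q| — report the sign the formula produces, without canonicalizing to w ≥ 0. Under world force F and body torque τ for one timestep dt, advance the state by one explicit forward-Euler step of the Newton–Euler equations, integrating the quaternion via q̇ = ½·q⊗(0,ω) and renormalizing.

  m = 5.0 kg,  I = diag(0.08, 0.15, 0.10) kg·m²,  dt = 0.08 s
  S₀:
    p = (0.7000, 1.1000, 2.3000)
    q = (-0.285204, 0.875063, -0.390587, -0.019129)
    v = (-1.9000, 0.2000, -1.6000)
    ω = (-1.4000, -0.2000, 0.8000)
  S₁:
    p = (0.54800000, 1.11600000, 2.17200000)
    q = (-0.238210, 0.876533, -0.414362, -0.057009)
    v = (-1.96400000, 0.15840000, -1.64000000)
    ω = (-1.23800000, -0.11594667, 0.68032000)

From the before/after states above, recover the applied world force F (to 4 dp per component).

F = (-4.0000, -2.6000, -2.5000)

v₁ − v₀ = (-0.06400000, -0.04160000, -0.04000000)
F = m·Δv/dt = (-4.0000, -2.6000, -2.5000)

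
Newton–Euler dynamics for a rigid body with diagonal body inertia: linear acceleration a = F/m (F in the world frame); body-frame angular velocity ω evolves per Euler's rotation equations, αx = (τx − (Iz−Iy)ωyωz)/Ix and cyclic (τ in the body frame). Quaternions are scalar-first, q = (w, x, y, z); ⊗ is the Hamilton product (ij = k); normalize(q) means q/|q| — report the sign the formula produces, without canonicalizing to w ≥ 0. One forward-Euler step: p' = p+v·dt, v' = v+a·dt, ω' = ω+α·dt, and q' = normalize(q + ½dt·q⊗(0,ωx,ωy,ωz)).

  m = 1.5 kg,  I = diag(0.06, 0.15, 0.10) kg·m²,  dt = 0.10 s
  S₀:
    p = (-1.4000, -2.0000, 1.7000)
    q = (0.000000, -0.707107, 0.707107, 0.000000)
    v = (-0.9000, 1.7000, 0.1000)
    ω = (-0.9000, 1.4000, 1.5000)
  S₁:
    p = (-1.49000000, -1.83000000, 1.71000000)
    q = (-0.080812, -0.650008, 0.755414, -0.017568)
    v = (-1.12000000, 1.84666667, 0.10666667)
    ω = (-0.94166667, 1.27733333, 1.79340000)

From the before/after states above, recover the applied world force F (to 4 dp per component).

F = (-3.3000, 2.2000, 0.1000)

v₁ − v₀ = (-0.22000000, 0.14666667, 0.00666667)
m·(v₁−v₀)/dt = (-3.3000, 2.2000, 0.1000)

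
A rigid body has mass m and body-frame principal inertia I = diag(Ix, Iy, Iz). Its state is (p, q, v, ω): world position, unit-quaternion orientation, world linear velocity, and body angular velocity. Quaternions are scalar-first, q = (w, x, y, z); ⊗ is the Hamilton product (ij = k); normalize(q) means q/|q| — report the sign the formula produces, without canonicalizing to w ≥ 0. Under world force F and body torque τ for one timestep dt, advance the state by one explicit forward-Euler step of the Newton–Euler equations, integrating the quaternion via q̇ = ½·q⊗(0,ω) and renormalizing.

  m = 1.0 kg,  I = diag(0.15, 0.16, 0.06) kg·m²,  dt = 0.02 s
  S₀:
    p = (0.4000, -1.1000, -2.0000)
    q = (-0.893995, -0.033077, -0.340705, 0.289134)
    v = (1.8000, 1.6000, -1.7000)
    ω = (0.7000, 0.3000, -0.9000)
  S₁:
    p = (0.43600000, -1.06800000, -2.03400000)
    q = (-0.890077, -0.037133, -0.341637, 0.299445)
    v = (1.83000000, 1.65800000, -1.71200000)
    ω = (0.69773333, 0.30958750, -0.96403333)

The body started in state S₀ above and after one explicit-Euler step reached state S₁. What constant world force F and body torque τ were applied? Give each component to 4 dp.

velocity change Δv = (0.03000000, 0.05800000, -0.01200000)
m·(v₁−v₀)/dt = (1.5000, 2.9000, -0.6000)
ω₁ − ω₀ = (-0.00226667, 0.00958750, -0.06403333)
ω₀×(Iω₀) = (0.0270, -0.0567, 0.0021)
I·α + gyro = (0.0100, 0.0200, -0.1900)

F = (1.5000, 2.9000, -0.6000)
τ = (0.0100, 0.0200, -0.1900)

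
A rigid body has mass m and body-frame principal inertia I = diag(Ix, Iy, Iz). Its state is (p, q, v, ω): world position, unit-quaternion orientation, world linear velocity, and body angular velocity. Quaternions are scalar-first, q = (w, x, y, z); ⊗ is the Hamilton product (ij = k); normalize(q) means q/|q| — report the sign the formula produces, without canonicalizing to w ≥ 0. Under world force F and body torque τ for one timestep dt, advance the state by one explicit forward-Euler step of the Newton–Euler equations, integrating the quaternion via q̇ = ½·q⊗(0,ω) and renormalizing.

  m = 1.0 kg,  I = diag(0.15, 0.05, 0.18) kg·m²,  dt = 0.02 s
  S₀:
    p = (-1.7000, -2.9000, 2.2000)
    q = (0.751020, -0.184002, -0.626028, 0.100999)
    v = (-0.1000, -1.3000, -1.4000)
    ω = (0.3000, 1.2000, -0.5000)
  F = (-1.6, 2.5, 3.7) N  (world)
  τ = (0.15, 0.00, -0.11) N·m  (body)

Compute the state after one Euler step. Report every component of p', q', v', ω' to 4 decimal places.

a = (-1.6000, 2.5000, 3.7000)
new position p' = (-1.7020, -2.9260, 2.1720)
v' = v + a·dt = (-0.1320, -1.2500, -1.3260)
gyro term ω×Iω = (-0.0780, 0.0045, -0.0360)
(τ − ω×Iω)/I = (1.5200, -0.0900, -0.4111)
ω' = ω + α·dt = (0.3304, 1.1982, -0.5082)
Hamilton product q⊗(0,ω) = (0.8569337, 0.4171212, 0.8395227, -0.4085040)
q' = normalize(q + ½dt·q⊗(0,ω)) = (0.7595, -0.1798, -0.6176, 0.0969)

p' = (-1.7020, -2.9260, 2.1720)
q' = (0.7595, -0.1798, -0.6176, 0.0969)
v' = (-0.1320, -1.2500, -1.3260)
ω' = (0.3304, 1.1982, -0.5082)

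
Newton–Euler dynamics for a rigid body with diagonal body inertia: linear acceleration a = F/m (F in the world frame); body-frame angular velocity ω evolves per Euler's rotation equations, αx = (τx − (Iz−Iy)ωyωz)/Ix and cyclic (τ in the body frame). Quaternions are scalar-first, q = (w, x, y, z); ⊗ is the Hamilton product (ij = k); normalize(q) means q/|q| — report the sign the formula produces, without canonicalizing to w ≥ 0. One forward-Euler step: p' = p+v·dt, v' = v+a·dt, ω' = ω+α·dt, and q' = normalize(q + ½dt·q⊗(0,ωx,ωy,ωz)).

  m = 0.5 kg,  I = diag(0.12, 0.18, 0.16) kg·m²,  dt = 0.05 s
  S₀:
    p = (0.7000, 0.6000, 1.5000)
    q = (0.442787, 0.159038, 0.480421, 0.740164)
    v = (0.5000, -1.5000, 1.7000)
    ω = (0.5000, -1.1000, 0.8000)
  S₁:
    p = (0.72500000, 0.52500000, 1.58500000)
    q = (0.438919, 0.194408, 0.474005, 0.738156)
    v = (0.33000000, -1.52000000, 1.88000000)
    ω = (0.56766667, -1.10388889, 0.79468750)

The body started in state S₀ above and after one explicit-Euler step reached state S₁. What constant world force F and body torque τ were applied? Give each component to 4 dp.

F = (-1.7000, -0.2000, 1.8000)
τ = (0.1800, -0.0300, -0.0500)

Δv = v₁−v₀ = (-0.17000000, -0.02000000, 0.18000000)
m·(v₁−v₀)/dt = (-1.7000, -0.2000, 1.8000)
Δω = ω₁−ω₀ = (0.06766667, -0.00388889, -0.00531250)
ω₀×(Iω₀) = (0.0176, -0.0160, -0.0330)
I·α + gyro = (0.1800, -0.0300, -0.0500)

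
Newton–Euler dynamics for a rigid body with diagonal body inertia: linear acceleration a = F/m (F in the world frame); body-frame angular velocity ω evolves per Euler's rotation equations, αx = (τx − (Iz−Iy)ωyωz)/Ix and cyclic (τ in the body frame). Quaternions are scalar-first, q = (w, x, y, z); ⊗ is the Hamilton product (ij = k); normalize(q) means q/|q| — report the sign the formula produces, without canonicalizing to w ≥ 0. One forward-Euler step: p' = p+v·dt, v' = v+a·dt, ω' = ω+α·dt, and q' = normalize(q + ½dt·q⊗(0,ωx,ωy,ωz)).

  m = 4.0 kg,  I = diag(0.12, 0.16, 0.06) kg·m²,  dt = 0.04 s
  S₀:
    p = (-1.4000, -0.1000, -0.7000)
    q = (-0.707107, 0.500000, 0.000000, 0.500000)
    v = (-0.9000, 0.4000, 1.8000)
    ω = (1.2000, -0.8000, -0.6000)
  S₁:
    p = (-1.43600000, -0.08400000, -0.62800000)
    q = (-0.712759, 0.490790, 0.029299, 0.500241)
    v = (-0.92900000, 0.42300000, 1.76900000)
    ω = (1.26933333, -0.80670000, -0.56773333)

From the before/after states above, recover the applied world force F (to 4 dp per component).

F = (-2.9000, 2.3000, -3.1000)

Δv = v₁−v₀ = (-0.02900000, 0.02300000, -0.03100000)
m·(v₁−v₀)/dt = (-2.9000, 2.3000, -3.1000)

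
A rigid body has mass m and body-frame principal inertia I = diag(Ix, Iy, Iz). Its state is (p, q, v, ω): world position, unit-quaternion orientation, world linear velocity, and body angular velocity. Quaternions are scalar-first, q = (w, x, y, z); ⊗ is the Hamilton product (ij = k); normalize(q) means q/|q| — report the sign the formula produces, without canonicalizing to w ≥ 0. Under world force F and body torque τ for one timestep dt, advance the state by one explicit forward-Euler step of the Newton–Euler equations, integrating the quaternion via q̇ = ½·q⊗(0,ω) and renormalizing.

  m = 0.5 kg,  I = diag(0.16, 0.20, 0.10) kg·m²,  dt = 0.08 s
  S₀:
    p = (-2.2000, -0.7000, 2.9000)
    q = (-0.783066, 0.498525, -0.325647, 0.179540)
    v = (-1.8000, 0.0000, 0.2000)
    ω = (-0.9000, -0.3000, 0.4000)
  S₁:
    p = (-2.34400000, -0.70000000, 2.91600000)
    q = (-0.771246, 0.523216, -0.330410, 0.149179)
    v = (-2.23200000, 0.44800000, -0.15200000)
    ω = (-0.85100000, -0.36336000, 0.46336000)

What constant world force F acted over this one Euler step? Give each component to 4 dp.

v₁ − v₀ = (-0.43200000, 0.44800000, -0.35200000)
F = m·Δv/dt = (-2.7000, 2.8000, -2.2000)

F = (-2.7000, 2.8000, -2.2000)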